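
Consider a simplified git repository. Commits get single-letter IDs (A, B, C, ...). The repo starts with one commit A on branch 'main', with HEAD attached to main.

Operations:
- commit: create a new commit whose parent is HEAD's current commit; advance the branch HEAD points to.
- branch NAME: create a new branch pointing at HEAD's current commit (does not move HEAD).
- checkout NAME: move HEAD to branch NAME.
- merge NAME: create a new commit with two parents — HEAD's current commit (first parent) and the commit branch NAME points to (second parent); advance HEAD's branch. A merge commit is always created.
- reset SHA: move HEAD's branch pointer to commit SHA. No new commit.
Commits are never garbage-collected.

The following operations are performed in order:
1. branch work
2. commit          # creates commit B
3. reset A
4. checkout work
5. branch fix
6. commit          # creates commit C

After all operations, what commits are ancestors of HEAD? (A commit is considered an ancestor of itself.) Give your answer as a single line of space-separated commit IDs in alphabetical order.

Answer: A C

Derivation:
After op 1 (branch): HEAD=main@A [main=A work=A]
After op 2 (commit): HEAD=main@B [main=B work=A]
After op 3 (reset): HEAD=main@A [main=A work=A]
After op 4 (checkout): HEAD=work@A [main=A work=A]
After op 5 (branch): HEAD=work@A [fix=A main=A work=A]
After op 6 (commit): HEAD=work@C [fix=A main=A work=C]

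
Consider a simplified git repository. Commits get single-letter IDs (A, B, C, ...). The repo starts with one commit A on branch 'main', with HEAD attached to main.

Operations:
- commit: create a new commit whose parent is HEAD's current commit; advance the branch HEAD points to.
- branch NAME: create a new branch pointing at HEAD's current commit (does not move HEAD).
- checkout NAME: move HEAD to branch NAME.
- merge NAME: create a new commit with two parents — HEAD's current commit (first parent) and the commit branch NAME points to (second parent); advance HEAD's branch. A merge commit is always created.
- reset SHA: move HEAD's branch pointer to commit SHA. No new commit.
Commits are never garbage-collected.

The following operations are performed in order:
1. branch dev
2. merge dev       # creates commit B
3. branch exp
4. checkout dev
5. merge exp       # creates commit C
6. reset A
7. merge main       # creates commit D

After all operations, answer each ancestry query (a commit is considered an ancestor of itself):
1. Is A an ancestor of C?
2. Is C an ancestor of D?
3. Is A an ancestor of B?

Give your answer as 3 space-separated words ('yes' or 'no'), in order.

After op 1 (branch): HEAD=main@A [dev=A main=A]
After op 2 (merge): HEAD=main@B [dev=A main=B]
After op 3 (branch): HEAD=main@B [dev=A exp=B main=B]
After op 4 (checkout): HEAD=dev@A [dev=A exp=B main=B]
After op 5 (merge): HEAD=dev@C [dev=C exp=B main=B]
After op 6 (reset): HEAD=dev@A [dev=A exp=B main=B]
After op 7 (merge): HEAD=dev@D [dev=D exp=B main=B]
ancestors(C) = {A,B,C}; A in? yes
ancestors(D) = {A,B,D}; C in? no
ancestors(B) = {A,B}; A in? yes

Answer: yes no yes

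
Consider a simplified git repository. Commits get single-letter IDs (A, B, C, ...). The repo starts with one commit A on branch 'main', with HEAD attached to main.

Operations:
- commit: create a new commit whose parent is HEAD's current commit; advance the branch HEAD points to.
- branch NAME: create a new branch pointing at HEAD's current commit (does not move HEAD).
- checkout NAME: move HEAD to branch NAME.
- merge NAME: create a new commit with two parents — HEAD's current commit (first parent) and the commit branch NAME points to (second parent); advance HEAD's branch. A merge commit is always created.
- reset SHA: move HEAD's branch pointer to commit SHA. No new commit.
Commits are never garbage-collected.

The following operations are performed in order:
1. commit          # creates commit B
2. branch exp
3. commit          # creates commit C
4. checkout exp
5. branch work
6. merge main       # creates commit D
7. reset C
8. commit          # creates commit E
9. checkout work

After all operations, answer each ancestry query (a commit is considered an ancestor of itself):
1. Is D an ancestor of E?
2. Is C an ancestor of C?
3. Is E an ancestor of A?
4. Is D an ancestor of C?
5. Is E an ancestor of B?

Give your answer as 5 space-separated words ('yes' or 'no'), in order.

Answer: no yes no no no

Derivation:
After op 1 (commit): HEAD=main@B [main=B]
After op 2 (branch): HEAD=main@B [exp=B main=B]
After op 3 (commit): HEAD=main@C [exp=B main=C]
After op 4 (checkout): HEAD=exp@B [exp=B main=C]
After op 5 (branch): HEAD=exp@B [exp=B main=C work=B]
After op 6 (merge): HEAD=exp@D [exp=D main=C work=B]
After op 7 (reset): HEAD=exp@C [exp=C main=C work=B]
After op 8 (commit): HEAD=exp@E [exp=E main=C work=B]
After op 9 (checkout): HEAD=work@B [exp=E main=C work=B]
ancestors(E) = {A,B,C,E}; D in? no
ancestors(C) = {A,B,C}; C in? yes
ancestors(A) = {A}; E in? no
ancestors(C) = {A,B,C}; D in? no
ancestors(B) = {A,B}; E in? no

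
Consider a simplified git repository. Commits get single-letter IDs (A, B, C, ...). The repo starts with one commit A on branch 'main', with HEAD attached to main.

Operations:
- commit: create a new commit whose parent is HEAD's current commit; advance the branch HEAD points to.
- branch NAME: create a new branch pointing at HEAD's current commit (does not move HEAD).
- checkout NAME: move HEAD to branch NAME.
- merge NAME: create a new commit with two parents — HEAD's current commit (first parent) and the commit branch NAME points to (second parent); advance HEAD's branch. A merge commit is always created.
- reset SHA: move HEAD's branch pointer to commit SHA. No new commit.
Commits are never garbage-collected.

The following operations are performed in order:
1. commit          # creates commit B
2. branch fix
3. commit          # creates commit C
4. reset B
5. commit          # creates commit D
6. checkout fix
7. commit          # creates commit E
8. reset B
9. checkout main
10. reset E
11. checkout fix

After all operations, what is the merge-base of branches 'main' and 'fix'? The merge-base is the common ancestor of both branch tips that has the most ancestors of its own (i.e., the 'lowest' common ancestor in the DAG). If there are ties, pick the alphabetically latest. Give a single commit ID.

After op 1 (commit): HEAD=main@B [main=B]
After op 2 (branch): HEAD=main@B [fix=B main=B]
After op 3 (commit): HEAD=main@C [fix=B main=C]
After op 4 (reset): HEAD=main@B [fix=B main=B]
After op 5 (commit): HEAD=main@D [fix=B main=D]
After op 6 (checkout): HEAD=fix@B [fix=B main=D]
After op 7 (commit): HEAD=fix@E [fix=E main=D]
After op 8 (reset): HEAD=fix@B [fix=B main=D]
After op 9 (checkout): HEAD=main@D [fix=B main=D]
After op 10 (reset): HEAD=main@E [fix=B main=E]
After op 11 (checkout): HEAD=fix@B [fix=B main=E]
ancestors(main=E): ['A', 'B', 'E']
ancestors(fix=B): ['A', 'B']
common: ['A', 'B']

Answer: B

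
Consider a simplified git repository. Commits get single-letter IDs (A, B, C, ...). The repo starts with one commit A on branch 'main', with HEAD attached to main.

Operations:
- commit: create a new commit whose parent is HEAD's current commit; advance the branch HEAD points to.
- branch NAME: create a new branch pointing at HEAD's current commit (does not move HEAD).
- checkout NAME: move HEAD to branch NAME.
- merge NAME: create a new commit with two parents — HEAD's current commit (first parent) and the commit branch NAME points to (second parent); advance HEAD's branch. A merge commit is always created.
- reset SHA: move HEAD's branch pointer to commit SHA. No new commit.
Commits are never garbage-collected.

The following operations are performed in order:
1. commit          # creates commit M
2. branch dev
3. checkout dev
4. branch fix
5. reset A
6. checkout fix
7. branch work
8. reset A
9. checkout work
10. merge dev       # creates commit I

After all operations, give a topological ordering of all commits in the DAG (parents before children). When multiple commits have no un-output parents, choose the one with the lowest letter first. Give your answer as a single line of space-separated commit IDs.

Answer: A M I

Derivation:
After op 1 (commit): HEAD=main@M [main=M]
After op 2 (branch): HEAD=main@M [dev=M main=M]
After op 3 (checkout): HEAD=dev@M [dev=M main=M]
After op 4 (branch): HEAD=dev@M [dev=M fix=M main=M]
After op 5 (reset): HEAD=dev@A [dev=A fix=M main=M]
After op 6 (checkout): HEAD=fix@M [dev=A fix=M main=M]
After op 7 (branch): HEAD=fix@M [dev=A fix=M main=M work=M]
After op 8 (reset): HEAD=fix@A [dev=A fix=A main=M work=M]
After op 9 (checkout): HEAD=work@M [dev=A fix=A main=M work=M]
After op 10 (merge): HEAD=work@I [dev=A fix=A main=M work=I]
commit A: parents=[]
commit I: parents=['M', 'A']
commit M: parents=['A']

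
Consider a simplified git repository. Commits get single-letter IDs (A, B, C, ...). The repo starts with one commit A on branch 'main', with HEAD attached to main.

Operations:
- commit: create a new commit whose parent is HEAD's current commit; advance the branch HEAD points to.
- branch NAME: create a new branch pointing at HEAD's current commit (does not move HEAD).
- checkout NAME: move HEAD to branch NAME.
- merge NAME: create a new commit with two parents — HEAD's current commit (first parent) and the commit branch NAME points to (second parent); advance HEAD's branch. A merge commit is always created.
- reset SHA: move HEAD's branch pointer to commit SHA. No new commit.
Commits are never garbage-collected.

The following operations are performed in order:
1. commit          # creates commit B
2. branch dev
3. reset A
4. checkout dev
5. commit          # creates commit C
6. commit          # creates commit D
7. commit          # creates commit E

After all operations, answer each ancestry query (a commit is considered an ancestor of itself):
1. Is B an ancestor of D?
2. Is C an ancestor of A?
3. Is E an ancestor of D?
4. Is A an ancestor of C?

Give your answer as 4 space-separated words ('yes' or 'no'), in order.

Answer: yes no no yes

Derivation:
After op 1 (commit): HEAD=main@B [main=B]
After op 2 (branch): HEAD=main@B [dev=B main=B]
After op 3 (reset): HEAD=main@A [dev=B main=A]
After op 4 (checkout): HEAD=dev@B [dev=B main=A]
After op 5 (commit): HEAD=dev@C [dev=C main=A]
After op 6 (commit): HEAD=dev@D [dev=D main=A]
After op 7 (commit): HEAD=dev@E [dev=E main=A]
ancestors(D) = {A,B,C,D}; B in? yes
ancestors(A) = {A}; C in? no
ancestors(D) = {A,B,C,D}; E in? no
ancestors(C) = {A,B,C}; A in? yes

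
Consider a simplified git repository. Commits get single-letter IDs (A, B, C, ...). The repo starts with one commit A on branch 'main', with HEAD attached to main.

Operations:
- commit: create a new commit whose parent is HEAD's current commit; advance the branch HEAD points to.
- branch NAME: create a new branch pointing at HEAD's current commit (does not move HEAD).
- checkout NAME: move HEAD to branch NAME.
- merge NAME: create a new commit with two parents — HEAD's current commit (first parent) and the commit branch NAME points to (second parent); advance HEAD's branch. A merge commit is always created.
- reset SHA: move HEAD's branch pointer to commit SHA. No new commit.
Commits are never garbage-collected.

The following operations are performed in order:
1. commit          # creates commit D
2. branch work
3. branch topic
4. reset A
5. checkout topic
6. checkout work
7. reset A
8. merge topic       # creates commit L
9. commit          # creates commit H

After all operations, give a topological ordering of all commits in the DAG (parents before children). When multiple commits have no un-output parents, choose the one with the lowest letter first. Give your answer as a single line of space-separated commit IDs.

After op 1 (commit): HEAD=main@D [main=D]
After op 2 (branch): HEAD=main@D [main=D work=D]
After op 3 (branch): HEAD=main@D [main=D topic=D work=D]
After op 4 (reset): HEAD=main@A [main=A topic=D work=D]
After op 5 (checkout): HEAD=topic@D [main=A topic=D work=D]
After op 6 (checkout): HEAD=work@D [main=A topic=D work=D]
After op 7 (reset): HEAD=work@A [main=A topic=D work=A]
After op 8 (merge): HEAD=work@L [main=A topic=D work=L]
After op 9 (commit): HEAD=work@H [main=A topic=D work=H]
commit A: parents=[]
commit D: parents=['A']
commit H: parents=['L']
commit L: parents=['A', 'D']

Answer: A D L H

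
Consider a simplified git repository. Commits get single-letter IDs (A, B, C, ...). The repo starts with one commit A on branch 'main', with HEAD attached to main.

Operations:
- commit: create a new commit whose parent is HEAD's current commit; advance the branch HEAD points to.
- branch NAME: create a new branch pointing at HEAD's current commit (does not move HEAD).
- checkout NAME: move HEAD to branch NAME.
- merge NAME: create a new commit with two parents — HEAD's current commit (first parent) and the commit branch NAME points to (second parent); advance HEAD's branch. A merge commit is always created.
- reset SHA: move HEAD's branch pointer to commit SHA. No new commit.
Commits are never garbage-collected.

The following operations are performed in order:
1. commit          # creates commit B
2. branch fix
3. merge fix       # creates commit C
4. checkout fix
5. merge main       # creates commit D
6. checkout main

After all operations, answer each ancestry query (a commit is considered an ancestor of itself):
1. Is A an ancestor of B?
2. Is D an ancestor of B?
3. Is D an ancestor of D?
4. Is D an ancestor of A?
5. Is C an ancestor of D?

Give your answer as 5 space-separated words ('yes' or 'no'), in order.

After op 1 (commit): HEAD=main@B [main=B]
After op 2 (branch): HEAD=main@B [fix=B main=B]
After op 3 (merge): HEAD=main@C [fix=B main=C]
After op 4 (checkout): HEAD=fix@B [fix=B main=C]
After op 5 (merge): HEAD=fix@D [fix=D main=C]
After op 6 (checkout): HEAD=main@C [fix=D main=C]
ancestors(B) = {A,B}; A in? yes
ancestors(B) = {A,B}; D in? no
ancestors(D) = {A,B,C,D}; D in? yes
ancestors(A) = {A}; D in? no
ancestors(D) = {A,B,C,D}; C in? yes

Answer: yes no yes no yes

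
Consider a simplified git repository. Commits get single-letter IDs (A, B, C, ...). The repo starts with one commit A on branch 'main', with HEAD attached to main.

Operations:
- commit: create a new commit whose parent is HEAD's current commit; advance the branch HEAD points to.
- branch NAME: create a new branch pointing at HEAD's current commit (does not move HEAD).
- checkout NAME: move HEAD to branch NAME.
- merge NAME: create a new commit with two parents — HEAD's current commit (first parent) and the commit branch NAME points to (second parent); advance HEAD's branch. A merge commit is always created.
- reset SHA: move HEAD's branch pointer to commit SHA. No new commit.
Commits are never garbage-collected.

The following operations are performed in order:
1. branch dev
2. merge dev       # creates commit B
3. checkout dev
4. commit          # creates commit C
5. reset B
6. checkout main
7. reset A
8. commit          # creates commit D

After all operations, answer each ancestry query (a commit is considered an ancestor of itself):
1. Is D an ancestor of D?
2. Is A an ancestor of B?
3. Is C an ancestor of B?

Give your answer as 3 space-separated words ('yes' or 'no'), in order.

After op 1 (branch): HEAD=main@A [dev=A main=A]
After op 2 (merge): HEAD=main@B [dev=A main=B]
After op 3 (checkout): HEAD=dev@A [dev=A main=B]
After op 4 (commit): HEAD=dev@C [dev=C main=B]
After op 5 (reset): HEAD=dev@B [dev=B main=B]
After op 6 (checkout): HEAD=main@B [dev=B main=B]
After op 7 (reset): HEAD=main@A [dev=B main=A]
After op 8 (commit): HEAD=main@D [dev=B main=D]
ancestors(D) = {A,D}; D in? yes
ancestors(B) = {A,B}; A in? yes
ancestors(B) = {A,B}; C in? no

Answer: yes yes no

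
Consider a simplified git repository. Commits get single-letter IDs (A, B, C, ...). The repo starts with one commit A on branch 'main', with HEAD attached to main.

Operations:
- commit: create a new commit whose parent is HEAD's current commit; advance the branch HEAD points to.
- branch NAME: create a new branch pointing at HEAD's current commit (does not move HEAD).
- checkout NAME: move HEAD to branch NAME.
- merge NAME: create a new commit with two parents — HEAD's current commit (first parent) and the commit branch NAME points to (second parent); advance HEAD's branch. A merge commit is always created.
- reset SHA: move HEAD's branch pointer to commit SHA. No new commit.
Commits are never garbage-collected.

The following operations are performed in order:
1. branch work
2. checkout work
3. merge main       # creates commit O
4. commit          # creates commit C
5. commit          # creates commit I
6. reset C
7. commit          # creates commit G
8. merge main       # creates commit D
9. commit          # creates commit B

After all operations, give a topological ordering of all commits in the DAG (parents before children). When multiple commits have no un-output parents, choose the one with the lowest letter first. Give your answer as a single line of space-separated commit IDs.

After op 1 (branch): HEAD=main@A [main=A work=A]
After op 2 (checkout): HEAD=work@A [main=A work=A]
After op 3 (merge): HEAD=work@O [main=A work=O]
After op 4 (commit): HEAD=work@C [main=A work=C]
After op 5 (commit): HEAD=work@I [main=A work=I]
After op 6 (reset): HEAD=work@C [main=A work=C]
After op 7 (commit): HEAD=work@G [main=A work=G]
After op 8 (merge): HEAD=work@D [main=A work=D]
After op 9 (commit): HEAD=work@B [main=A work=B]
commit A: parents=[]
commit B: parents=['D']
commit C: parents=['O']
commit D: parents=['G', 'A']
commit G: parents=['C']
commit I: parents=['C']
commit O: parents=['A', 'A']

Answer: A O C G D B I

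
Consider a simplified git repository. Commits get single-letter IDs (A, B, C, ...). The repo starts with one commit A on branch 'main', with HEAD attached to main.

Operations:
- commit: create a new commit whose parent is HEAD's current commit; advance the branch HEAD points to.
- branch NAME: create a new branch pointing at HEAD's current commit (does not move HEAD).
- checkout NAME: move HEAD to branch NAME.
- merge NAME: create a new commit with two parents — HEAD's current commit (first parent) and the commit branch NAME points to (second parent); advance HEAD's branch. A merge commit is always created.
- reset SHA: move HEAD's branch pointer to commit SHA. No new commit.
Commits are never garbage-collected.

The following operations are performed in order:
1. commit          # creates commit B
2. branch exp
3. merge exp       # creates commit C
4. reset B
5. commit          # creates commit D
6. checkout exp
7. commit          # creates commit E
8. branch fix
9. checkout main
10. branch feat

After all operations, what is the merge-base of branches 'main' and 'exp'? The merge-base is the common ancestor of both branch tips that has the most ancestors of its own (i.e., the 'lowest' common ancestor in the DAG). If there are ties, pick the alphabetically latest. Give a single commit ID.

After op 1 (commit): HEAD=main@B [main=B]
After op 2 (branch): HEAD=main@B [exp=B main=B]
After op 3 (merge): HEAD=main@C [exp=B main=C]
After op 4 (reset): HEAD=main@B [exp=B main=B]
After op 5 (commit): HEAD=main@D [exp=B main=D]
After op 6 (checkout): HEAD=exp@B [exp=B main=D]
After op 7 (commit): HEAD=exp@E [exp=E main=D]
After op 8 (branch): HEAD=exp@E [exp=E fix=E main=D]
After op 9 (checkout): HEAD=main@D [exp=E fix=E main=D]
After op 10 (branch): HEAD=main@D [exp=E feat=D fix=E main=D]
ancestors(main=D): ['A', 'B', 'D']
ancestors(exp=E): ['A', 'B', 'E']
common: ['A', 'B']

Answer: B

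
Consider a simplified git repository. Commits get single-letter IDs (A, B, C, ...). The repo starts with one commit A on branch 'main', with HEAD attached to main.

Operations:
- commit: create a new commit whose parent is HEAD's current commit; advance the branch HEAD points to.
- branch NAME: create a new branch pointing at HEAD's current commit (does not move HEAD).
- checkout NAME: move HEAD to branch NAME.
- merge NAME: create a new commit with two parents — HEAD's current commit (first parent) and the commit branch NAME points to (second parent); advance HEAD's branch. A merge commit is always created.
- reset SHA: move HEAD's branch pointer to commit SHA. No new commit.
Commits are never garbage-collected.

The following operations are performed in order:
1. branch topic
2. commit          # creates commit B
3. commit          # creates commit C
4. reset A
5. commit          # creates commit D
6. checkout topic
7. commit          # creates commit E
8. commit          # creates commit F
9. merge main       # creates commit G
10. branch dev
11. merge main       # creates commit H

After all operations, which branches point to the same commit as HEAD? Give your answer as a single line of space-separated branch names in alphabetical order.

After op 1 (branch): HEAD=main@A [main=A topic=A]
After op 2 (commit): HEAD=main@B [main=B topic=A]
After op 3 (commit): HEAD=main@C [main=C topic=A]
After op 4 (reset): HEAD=main@A [main=A topic=A]
After op 5 (commit): HEAD=main@D [main=D topic=A]
After op 6 (checkout): HEAD=topic@A [main=D topic=A]
After op 7 (commit): HEAD=topic@E [main=D topic=E]
After op 8 (commit): HEAD=topic@F [main=D topic=F]
After op 9 (merge): HEAD=topic@G [main=D topic=G]
After op 10 (branch): HEAD=topic@G [dev=G main=D topic=G]
After op 11 (merge): HEAD=topic@H [dev=G main=D topic=H]

Answer: topic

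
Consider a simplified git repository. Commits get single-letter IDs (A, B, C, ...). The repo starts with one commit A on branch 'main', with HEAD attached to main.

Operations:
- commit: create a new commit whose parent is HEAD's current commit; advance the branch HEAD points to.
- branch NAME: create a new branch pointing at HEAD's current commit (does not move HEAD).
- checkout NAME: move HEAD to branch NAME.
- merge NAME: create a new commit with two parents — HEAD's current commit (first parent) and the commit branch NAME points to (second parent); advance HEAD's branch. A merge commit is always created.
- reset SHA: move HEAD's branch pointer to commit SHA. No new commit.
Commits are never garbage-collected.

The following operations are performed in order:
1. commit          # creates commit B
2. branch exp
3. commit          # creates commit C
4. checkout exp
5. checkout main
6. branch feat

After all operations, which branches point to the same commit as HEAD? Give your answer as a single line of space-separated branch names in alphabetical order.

After op 1 (commit): HEAD=main@B [main=B]
After op 2 (branch): HEAD=main@B [exp=B main=B]
After op 3 (commit): HEAD=main@C [exp=B main=C]
After op 4 (checkout): HEAD=exp@B [exp=B main=C]
After op 5 (checkout): HEAD=main@C [exp=B main=C]
After op 6 (branch): HEAD=main@C [exp=B feat=C main=C]

Answer: feat main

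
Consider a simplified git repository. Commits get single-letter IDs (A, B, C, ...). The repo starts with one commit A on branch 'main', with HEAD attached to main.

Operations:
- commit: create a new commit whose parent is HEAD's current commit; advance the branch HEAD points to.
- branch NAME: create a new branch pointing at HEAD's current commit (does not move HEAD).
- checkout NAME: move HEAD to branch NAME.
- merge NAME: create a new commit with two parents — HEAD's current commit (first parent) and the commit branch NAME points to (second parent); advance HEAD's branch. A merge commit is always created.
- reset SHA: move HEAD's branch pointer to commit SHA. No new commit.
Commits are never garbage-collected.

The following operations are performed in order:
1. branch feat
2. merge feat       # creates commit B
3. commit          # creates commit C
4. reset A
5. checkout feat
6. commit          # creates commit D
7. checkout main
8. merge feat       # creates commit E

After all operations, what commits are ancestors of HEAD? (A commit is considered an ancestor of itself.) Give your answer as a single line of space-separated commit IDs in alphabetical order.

After op 1 (branch): HEAD=main@A [feat=A main=A]
After op 2 (merge): HEAD=main@B [feat=A main=B]
After op 3 (commit): HEAD=main@C [feat=A main=C]
After op 4 (reset): HEAD=main@A [feat=A main=A]
After op 5 (checkout): HEAD=feat@A [feat=A main=A]
After op 6 (commit): HEAD=feat@D [feat=D main=A]
After op 7 (checkout): HEAD=main@A [feat=D main=A]
After op 8 (merge): HEAD=main@E [feat=D main=E]

Answer: A D E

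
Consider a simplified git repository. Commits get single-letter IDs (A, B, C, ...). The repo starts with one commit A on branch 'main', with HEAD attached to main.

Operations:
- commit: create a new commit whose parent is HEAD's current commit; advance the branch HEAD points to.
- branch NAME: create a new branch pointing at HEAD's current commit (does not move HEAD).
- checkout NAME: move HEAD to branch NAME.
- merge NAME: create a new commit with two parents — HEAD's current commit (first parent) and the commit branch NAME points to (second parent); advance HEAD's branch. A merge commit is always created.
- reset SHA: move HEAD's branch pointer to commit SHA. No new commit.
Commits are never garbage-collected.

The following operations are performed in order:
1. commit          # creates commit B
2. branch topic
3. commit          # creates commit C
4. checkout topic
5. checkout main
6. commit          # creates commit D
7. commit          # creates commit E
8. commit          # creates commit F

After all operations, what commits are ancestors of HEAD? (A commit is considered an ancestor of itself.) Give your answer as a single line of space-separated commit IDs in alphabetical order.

Answer: A B C D E F

Derivation:
After op 1 (commit): HEAD=main@B [main=B]
After op 2 (branch): HEAD=main@B [main=B topic=B]
After op 3 (commit): HEAD=main@C [main=C topic=B]
After op 4 (checkout): HEAD=topic@B [main=C topic=B]
After op 5 (checkout): HEAD=main@C [main=C topic=B]
After op 6 (commit): HEAD=main@D [main=D topic=B]
After op 7 (commit): HEAD=main@E [main=E topic=B]
After op 8 (commit): HEAD=main@F [main=F topic=B]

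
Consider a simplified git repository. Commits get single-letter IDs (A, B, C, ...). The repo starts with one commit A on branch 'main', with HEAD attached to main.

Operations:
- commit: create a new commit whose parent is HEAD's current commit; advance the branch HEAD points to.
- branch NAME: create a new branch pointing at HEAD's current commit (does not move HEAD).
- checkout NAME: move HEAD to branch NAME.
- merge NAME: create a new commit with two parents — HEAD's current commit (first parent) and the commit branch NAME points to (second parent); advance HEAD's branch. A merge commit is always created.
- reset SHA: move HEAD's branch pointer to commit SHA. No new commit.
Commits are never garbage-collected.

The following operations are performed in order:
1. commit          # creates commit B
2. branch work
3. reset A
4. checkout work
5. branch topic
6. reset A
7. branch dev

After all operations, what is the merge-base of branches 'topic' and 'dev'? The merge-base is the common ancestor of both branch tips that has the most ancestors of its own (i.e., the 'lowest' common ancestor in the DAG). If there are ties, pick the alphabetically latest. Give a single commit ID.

After op 1 (commit): HEAD=main@B [main=B]
After op 2 (branch): HEAD=main@B [main=B work=B]
After op 3 (reset): HEAD=main@A [main=A work=B]
After op 4 (checkout): HEAD=work@B [main=A work=B]
After op 5 (branch): HEAD=work@B [main=A topic=B work=B]
After op 6 (reset): HEAD=work@A [main=A topic=B work=A]
After op 7 (branch): HEAD=work@A [dev=A main=A topic=B work=A]
ancestors(topic=B): ['A', 'B']
ancestors(dev=A): ['A']
common: ['A']

Answer: A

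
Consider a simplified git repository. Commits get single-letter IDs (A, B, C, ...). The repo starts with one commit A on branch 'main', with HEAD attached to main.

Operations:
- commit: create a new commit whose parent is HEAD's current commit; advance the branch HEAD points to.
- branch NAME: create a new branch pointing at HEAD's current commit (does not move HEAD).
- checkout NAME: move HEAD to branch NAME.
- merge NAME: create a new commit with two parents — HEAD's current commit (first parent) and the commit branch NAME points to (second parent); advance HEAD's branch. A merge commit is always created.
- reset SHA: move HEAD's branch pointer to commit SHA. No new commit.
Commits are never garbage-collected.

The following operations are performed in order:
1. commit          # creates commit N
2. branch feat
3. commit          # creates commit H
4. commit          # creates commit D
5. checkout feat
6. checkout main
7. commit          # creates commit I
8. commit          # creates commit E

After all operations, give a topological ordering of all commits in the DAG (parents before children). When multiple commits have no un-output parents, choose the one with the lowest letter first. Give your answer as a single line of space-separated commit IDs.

Answer: A N H D I E

Derivation:
After op 1 (commit): HEAD=main@N [main=N]
After op 2 (branch): HEAD=main@N [feat=N main=N]
After op 3 (commit): HEAD=main@H [feat=N main=H]
After op 4 (commit): HEAD=main@D [feat=N main=D]
After op 5 (checkout): HEAD=feat@N [feat=N main=D]
After op 6 (checkout): HEAD=main@D [feat=N main=D]
After op 7 (commit): HEAD=main@I [feat=N main=I]
After op 8 (commit): HEAD=main@E [feat=N main=E]
commit A: parents=[]
commit D: parents=['H']
commit E: parents=['I']
commit H: parents=['N']
commit I: parents=['D']
commit N: parents=['A']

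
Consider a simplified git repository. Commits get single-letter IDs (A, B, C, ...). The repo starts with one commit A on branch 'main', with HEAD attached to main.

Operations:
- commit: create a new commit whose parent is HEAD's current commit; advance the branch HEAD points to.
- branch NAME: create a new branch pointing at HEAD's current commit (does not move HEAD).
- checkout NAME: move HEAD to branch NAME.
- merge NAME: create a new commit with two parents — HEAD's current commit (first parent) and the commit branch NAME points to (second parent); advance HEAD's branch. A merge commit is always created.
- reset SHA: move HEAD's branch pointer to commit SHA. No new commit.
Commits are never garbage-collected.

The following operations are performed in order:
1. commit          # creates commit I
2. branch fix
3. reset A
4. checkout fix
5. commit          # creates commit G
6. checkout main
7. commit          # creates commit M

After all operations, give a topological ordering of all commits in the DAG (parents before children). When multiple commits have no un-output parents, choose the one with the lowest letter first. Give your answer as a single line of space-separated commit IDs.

Answer: A I G M

Derivation:
After op 1 (commit): HEAD=main@I [main=I]
After op 2 (branch): HEAD=main@I [fix=I main=I]
After op 3 (reset): HEAD=main@A [fix=I main=A]
After op 4 (checkout): HEAD=fix@I [fix=I main=A]
After op 5 (commit): HEAD=fix@G [fix=G main=A]
After op 6 (checkout): HEAD=main@A [fix=G main=A]
After op 7 (commit): HEAD=main@M [fix=G main=M]
commit A: parents=[]
commit G: parents=['I']
commit I: parents=['A']
commit M: parents=['A']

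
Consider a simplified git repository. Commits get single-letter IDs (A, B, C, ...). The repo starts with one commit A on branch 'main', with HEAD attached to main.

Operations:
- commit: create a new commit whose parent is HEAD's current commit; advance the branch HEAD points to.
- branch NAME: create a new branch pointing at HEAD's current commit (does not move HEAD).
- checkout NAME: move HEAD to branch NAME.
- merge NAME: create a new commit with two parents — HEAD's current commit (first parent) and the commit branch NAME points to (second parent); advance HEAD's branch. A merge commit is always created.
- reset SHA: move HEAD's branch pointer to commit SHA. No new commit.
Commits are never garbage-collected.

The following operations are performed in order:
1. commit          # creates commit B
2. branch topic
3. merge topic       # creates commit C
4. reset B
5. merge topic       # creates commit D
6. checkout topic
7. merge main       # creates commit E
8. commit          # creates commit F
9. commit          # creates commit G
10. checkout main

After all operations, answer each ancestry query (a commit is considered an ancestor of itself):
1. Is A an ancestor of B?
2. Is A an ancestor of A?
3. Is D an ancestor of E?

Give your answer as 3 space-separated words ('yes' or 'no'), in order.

Answer: yes yes yes

Derivation:
After op 1 (commit): HEAD=main@B [main=B]
After op 2 (branch): HEAD=main@B [main=B topic=B]
After op 3 (merge): HEAD=main@C [main=C topic=B]
After op 4 (reset): HEAD=main@B [main=B topic=B]
After op 5 (merge): HEAD=main@D [main=D topic=B]
After op 6 (checkout): HEAD=topic@B [main=D topic=B]
After op 7 (merge): HEAD=topic@E [main=D topic=E]
After op 8 (commit): HEAD=topic@F [main=D topic=F]
After op 9 (commit): HEAD=topic@G [main=D topic=G]
After op 10 (checkout): HEAD=main@D [main=D topic=G]
ancestors(B) = {A,B}; A in? yes
ancestors(A) = {A}; A in? yes
ancestors(E) = {A,B,D,E}; D in? yes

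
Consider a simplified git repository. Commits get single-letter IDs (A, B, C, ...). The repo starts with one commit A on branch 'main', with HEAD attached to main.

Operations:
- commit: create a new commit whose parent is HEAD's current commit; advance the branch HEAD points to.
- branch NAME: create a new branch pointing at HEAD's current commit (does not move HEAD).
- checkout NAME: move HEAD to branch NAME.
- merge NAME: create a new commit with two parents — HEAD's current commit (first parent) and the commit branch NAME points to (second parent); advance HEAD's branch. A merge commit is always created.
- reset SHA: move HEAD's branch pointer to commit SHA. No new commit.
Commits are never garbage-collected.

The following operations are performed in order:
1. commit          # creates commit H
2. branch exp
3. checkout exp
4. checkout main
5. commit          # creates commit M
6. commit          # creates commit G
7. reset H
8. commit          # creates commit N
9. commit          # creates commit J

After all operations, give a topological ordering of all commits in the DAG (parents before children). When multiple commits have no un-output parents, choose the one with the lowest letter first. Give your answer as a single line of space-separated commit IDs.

After op 1 (commit): HEAD=main@H [main=H]
After op 2 (branch): HEAD=main@H [exp=H main=H]
After op 3 (checkout): HEAD=exp@H [exp=H main=H]
After op 4 (checkout): HEAD=main@H [exp=H main=H]
After op 5 (commit): HEAD=main@M [exp=H main=M]
After op 6 (commit): HEAD=main@G [exp=H main=G]
After op 7 (reset): HEAD=main@H [exp=H main=H]
After op 8 (commit): HEAD=main@N [exp=H main=N]
After op 9 (commit): HEAD=main@J [exp=H main=J]
commit A: parents=[]
commit G: parents=['M']
commit H: parents=['A']
commit J: parents=['N']
commit M: parents=['H']
commit N: parents=['H']

Answer: A H M G N J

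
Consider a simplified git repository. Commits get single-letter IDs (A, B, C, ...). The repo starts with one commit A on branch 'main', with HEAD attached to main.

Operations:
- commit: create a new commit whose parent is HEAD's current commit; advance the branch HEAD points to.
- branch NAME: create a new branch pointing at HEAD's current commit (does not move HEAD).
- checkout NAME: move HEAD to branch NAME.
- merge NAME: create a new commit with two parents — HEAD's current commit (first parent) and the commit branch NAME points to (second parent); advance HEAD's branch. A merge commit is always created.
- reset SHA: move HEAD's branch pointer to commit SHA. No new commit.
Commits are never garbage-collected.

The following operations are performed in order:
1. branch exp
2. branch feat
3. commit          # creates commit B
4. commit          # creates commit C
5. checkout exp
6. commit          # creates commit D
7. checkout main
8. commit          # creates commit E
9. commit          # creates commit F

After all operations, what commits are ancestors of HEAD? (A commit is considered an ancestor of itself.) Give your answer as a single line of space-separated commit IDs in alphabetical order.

Answer: A B C E F

Derivation:
After op 1 (branch): HEAD=main@A [exp=A main=A]
After op 2 (branch): HEAD=main@A [exp=A feat=A main=A]
After op 3 (commit): HEAD=main@B [exp=A feat=A main=B]
After op 4 (commit): HEAD=main@C [exp=A feat=A main=C]
After op 5 (checkout): HEAD=exp@A [exp=A feat=A main=C]
After op 6 (commit): HEAD=exp@D [exp=D feat=A main=C]
After op 7 (checkout): HEAD=main@C [exp=D feat=A main=C]
After op 8 (commit): HEAD=main@E [exp=D feat=A main=E]
After op 9 (commit): HEAD=main@F [exp=D feat=A main=F]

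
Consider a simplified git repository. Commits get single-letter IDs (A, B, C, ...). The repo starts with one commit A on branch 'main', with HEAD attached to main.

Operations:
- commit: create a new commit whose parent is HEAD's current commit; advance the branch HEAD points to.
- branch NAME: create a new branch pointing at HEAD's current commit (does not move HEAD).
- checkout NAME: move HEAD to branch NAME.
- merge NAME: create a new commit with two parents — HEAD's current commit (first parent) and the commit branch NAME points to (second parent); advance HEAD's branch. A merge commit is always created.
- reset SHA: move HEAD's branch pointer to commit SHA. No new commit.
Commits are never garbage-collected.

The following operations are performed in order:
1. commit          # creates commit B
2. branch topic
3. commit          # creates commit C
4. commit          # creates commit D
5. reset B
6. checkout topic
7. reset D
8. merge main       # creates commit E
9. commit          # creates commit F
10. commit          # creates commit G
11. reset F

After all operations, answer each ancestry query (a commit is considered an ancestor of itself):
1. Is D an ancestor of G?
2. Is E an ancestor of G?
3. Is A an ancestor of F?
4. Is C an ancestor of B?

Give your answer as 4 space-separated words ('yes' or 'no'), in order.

Answer: yes yes yes no

Derivation:
After op 1 (commit): HEAD=main@B [main=B]
After op 2 (branch): HEAD=main@B [main=B topic=B]
After op 3 (commit): HEAD=main@C [main=C topic=B]
After op 4 (commit): HEAD=main@D [main=D topic=B]
After op 5 (reset): HEAD=main@B [main=B topic=B]
After op 6 (checkout): HEAD=topic@B [main=B topic=B]
After op 7 (reset): HEAD=topic@D [main=B topic=D]
After op 8 (merge): HEAD=topic@E [main=B topic=E]
After op 9 (commit): HEAD=topic@F [main=B topic=F]
After op 10 (commit): HEAD=topic@G [main=B topic=G]
After op 11 (reset): HEAD=topic@F [main=B topic=F]
ancestors(G) = {A,B,C,D,E,F,G}; D in? yes
ancestors(G) = {A,B,C,D,E,F,G}; E in? yes
ancestors(F) = {A,B,C,D,E,F}; A in? yes
ancestors(B) = {A,B}; C in? no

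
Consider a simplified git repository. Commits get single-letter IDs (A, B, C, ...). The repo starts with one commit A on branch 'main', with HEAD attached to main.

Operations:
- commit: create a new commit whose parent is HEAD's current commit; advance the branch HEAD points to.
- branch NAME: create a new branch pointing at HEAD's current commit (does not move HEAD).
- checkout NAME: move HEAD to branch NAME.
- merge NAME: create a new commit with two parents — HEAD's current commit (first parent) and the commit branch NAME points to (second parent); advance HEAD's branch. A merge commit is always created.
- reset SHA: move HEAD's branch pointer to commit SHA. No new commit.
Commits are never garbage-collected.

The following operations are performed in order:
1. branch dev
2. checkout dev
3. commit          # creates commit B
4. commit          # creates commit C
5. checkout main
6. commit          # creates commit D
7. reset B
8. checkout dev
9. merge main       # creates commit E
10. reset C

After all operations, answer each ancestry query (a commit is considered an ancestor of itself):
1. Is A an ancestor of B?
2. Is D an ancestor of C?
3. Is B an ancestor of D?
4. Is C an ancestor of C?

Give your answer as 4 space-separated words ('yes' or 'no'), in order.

After op 1 (branch): HEAD=main@A [dev=A main=A]
After op 2 (checkout): HEAD=dev@A [dev=A main=A]
After op 3 (commit): HEAD=dev@B [dev=B main=A]
After op 4 (commit): HEAD=dev@C [dev=C main=A]
After op 5 (checkout): HEAD=main@A [dev=C main=A]
After op 6 (commit): HEAD=main@D [dev=C main=D]
After op 7 (reset): HEAD=main@B [dev=C main=B]
After op 8 (checkout): HEAD=dev@C [dev=C main=B]
After op 9 (merge): HEAD=dev@E [dev=E main=B]
After op 10 (reset): HEAD=dev@C [dev=C main=B]
ancestors(B) = {A,B}; A in? yes
ancestors(C) = {A,B,C}; D in? no
ancestors(D) = {A,D}; B in? no
ancestors(C) = {A,B,C}; C in? yes

Answer: yes no no yes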